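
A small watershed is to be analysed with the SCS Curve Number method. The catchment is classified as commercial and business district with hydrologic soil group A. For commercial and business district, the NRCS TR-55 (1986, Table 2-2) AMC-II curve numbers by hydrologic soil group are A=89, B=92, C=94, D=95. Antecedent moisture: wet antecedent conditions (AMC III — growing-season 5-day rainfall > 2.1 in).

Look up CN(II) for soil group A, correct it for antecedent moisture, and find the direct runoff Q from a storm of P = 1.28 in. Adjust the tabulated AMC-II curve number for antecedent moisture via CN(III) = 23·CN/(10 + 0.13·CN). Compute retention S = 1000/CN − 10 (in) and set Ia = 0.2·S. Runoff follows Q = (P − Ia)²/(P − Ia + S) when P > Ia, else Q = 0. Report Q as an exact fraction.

Q = 225030001/279876075 in ≈ 0.804 in

NRCS table: commercial and business district, soil group A → CN(II) = 89
Adjust CN=89 to AMC III: 23·89/(10 + 0.13·89) → 2047 ÷ (2157/100) = 204700/2157 ≈ 94.900
Max retention: S = 1000/(204700/2157) − 10 = 1100/2047 in (≈ 0.537 in)
Initial abstraction Ia = S/5 = (1100/2047)/5 = 220/2047 ≈ 0.107 in
P − Ia = 1.280 − 0.107 = 60004/51175 ≈ 1.173 in (> 0, runoff occurs)
Q = (60004/51175)²/((60004/51175) + 1100/2047) = (3600480016/2618880625)/(87504/51175) = 225030001/279876075 in ≈ 0.804 in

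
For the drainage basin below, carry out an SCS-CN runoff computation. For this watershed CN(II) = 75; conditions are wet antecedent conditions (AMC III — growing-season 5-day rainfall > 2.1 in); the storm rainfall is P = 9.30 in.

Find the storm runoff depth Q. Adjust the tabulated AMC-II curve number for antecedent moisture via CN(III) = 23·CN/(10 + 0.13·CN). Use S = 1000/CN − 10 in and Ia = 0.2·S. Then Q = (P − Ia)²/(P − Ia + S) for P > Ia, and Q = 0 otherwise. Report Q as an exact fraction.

Adjust CN=75 to AMC III: 23·75/(10 + 0.13·75) → 1725 ÷ (79/4) = 6900/79 ≈ 87.342
Max retention: S = 1000/(6900/79) − 10 = 100/69 in (≈ 1.449 in)
Ia = 0.2S: 0.2·1.449 = 0.290 in (exactly 20/69)
P − Ia = 9.300 − 0.290 = 6217/690 ≈ 9.010 in (> 0, runoff occurs)
Q = (6217/690)²/((6217/690) + 100/69) = (38651089/476100)/(7217/690) = 38651089/4979730 in ≈ 7.762 in

Q = 38651089/4979730 in ≈ 7.762 in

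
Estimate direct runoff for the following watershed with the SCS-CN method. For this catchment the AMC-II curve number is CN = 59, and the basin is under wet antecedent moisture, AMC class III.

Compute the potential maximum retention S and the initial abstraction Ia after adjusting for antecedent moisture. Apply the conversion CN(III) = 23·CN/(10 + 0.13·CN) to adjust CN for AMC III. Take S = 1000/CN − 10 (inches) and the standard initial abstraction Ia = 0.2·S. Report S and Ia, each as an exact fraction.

S = 4100/1357 in ≈ 3.021 in; Ia = 820/1357 in ≈ 0.604 in

Adjust CN=59 to AMC III: 23·59/(10 + 0.13·59) → 1357 ÷ (1767/100) = 135700/1767 ≈ 76.797
Retention S: 1000/CN − 10 with CN=76.797 → S = 4100/1357 ≈ 3.021 in
Ia = 0.2S: 0.2·3.021 = 0.604 in (exactly 820/1357)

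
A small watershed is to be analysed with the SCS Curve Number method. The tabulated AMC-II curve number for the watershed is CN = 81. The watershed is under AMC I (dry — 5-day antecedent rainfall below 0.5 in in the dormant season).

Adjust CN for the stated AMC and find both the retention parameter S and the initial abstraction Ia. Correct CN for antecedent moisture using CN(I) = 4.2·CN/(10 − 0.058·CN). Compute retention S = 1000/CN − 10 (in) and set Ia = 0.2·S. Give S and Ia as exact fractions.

CN(I) from CN(II)=81: (4.2·81)/(10 − 0.058·81) = 170100/2651 ≈ 64.164
Max retention: S = 1000/(170100/2651) − 10 = 9500/1701 in (≈ 5.585 in)
Ia = 0.2S: 0.2·5.585 = 1.117 in (exactly 1900/1701)

S = 9500/1701 in ≈ 5.585 in; Ia = 1900/1701 in ≈ 1.117 in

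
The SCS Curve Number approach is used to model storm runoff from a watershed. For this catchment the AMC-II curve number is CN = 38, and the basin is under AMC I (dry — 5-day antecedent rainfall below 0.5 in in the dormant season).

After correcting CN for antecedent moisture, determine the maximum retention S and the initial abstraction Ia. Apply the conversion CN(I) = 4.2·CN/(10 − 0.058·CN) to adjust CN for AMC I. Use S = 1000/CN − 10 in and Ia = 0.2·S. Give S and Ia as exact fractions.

S = 15500/399 in ≈ 38.847 in; Ia = 3100/399 in ≈ 7.769 in

Dry (AMC I): CN(I) = 4.2·38/(10 − 0.058·38) = (798/5)/(1949/250) = 39900/1949 ≈ 20.472
Max retention: S = 1000/(39900/1949) − 10 = 15500/399 in (≈ 38.847 in)
Initial abstraction Ia = S/5 = (15500/399)/5 = 3100/399 ≈ 7.769 in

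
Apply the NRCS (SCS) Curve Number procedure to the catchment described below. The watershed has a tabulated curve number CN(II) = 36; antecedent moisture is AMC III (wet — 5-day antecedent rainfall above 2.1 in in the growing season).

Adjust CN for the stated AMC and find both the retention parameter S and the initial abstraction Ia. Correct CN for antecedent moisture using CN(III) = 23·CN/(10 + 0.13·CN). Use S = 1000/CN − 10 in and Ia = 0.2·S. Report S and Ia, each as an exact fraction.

S = 1600/207 in ≈ 7.729 in; Ia = 320/207 in ≈ 1.546 in

CN(III) from CN(II)=36: (23·36)/(10 + 0.13·36) = 20700/367 ≈ 56.403
S = 1000/(20700/367) − 10 = 1600/207 in ≈ 7.729 in
Initial abstraction Ia = S/5 = (1600/207)/5 = 320/207 ≈ 1.546 in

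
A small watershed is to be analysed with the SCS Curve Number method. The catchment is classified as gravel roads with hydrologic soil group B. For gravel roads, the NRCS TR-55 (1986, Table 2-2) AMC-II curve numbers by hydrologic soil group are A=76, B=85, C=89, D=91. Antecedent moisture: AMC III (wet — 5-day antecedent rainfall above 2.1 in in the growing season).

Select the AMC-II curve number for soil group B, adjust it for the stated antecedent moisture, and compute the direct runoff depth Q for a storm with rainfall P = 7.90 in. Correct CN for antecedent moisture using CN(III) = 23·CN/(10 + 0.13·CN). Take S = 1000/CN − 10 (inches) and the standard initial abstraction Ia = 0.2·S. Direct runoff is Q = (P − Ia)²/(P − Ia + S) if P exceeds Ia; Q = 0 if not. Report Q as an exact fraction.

NRCS table: gravel roads, soil group B → CN(II) = 85
CN(III) from CN(II)=85: (23·85)/(10 + 0.13·85) = 39100/421 ≈ 92.874
Max retention: S = 1000/(39100/421) − 10 = 300/391 in (≈ 0.767 in)
Initial abstraction Ia = S/5 = (300/391)/5 = 60/391 ≈ 0.153 in
Excess rainfall: 7.900 − 0.153 = 7.747 in; P > Ia so Q > 0
Q = (30289/3910)²/((30289/3910) + 300/391) = (917423521/15288100)/(33289/3910) = 917423521/130159990 in ≈ 7.048 in

Q = 917423521/130159990 in ≈ 7.048 in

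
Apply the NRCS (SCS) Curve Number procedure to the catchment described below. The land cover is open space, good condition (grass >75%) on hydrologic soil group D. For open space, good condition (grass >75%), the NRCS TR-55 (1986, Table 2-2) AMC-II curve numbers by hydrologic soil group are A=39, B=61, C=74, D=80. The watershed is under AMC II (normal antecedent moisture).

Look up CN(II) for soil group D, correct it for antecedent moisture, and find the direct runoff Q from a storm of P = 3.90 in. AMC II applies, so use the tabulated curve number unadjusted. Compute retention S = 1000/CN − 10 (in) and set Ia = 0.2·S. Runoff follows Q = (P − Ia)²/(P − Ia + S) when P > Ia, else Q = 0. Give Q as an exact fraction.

Q = 578/295 in ≈ 1.959 in

NRCS table: open space, good condition (grass >75%), soil group D → CN(II) = 80
CN(II) = 80; AMC II needs no correction.
S = 1000/80 − 10 = 5/2 in ≈ 2.500 in
Initial abstraction Ia = S/5 = (5/2)/5 = 1/2 ≈ 0.500 in
Since P=3.900 > Ia=0.500: effective rainfall P−Ia = 17/5 in
Runoff Q = (P−Ia)²/(P−Ia+S) = (3.400)²/(3.400+2.500) = 578/295 ≈ 1.959 in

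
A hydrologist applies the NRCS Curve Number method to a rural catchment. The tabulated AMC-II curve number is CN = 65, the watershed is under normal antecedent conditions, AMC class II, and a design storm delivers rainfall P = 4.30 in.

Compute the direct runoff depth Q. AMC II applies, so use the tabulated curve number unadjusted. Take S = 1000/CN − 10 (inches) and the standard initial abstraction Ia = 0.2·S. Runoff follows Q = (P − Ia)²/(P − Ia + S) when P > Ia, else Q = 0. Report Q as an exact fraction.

CN(II) = 65; AMC II needs no correction.
Retention S: 1000/CN − 10 with CN=65.000 → S = 70/13 ≈ 5.385 in
Ia = 0.2S: 0.2·5.385 = 1.077 in (exactly 14/13)
P − Ia = 4.300 − 1.077 = 419/130 ≈ 3.223 in (> 0, runoff occurs)
Q: (419/130)² ÷ (1119/130) = 175561/145470 in (≈ 1.207 in)

Q = 175561/145470 in ≈ 1.207 in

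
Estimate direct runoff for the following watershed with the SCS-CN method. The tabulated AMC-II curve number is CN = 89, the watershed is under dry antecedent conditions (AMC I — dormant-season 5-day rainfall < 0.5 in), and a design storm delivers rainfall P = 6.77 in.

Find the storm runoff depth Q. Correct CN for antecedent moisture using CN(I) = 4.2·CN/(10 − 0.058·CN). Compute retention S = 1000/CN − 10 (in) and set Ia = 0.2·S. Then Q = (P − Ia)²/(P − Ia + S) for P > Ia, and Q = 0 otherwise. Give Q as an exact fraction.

Adjust CN=89 to AMC I: 4.2·89/(10 − 0.058·89) → (1869/5) ÷ (2419/500) = 186900/2419 ≈ 77.263
Max retention: S = 1000/(186900/2419) − 10 = 5500/1869 in (≈ 2.943 in)
Initial abstraction Ia = S/5 = (5500/1869)/5 = 1100/1869 ≈ 0.589 in
Excess rainfall: 6.770 − 0.589 = 6.181 in; P > Ia so Q > 0
Q: (1155313/186900)² ÷ (1705313/186900) = 1334748127969/318722999700 in (≈ 4.188 in)

Q = 1334748127969/318722999700 in ≈ 4.188 in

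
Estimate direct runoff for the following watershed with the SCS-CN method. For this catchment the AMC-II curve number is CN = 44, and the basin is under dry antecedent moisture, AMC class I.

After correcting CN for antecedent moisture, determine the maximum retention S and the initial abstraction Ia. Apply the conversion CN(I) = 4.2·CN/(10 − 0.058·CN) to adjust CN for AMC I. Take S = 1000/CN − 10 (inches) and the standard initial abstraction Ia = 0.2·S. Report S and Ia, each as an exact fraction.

S = 1000/33 in ≈ 30.303 in; Ia = 200/33 in ≈ 6.061 in

CN(I) from CN(II)=44: (4.2·44)/(10 − 0.058·44) = 3300/133 ≈ 24.812
Max retention: S = 1000/(3300/133) − 10 = 1000/33 in (≈ 30.303 in)
Ia = 0.2·(1000/33) = 200/33 in ≈ 6.061 in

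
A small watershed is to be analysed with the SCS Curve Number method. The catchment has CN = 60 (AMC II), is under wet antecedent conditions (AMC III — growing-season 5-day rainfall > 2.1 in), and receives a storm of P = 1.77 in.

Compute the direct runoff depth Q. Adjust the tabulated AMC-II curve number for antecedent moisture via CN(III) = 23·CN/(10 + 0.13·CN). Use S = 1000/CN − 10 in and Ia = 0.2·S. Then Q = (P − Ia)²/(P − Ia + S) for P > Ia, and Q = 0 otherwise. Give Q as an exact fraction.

Q = 67453369/194669700 in ≈ 0.347 in

Wet (AMC III): CN(III) = 23·60/(10 + 0.13·60) = 1380/(89/5) = 6900/89 ≈ 77.528
Retention S: 1000/CN − 10 with CN=77.528 → S = 200/69 ≈ 2.899 in
Ia = 0.2S: 0.2·2.899 = 0.580 in (exactly 40/69)
Since P=1.770 > Ia=0.580: effective rainfall P−Ia = 8213/6900 in
Q: (8213/6900)² ÷ (28213/6900) = 67453369/194669700 in (≈ 0.347 in)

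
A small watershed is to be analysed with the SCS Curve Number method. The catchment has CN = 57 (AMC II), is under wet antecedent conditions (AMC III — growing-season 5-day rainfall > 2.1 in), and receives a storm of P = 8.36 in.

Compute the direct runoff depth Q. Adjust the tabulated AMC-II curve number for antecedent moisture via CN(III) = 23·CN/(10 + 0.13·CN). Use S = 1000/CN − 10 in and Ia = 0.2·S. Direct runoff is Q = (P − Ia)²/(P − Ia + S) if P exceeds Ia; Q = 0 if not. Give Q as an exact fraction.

Adjust CN=57 to AMC III: 23·57/(10 + 0.13·57) → 1311 ÷ (1741/100) = 131100/1741 ≈ 75.302
S = 1000/(131100/1741) − 10 = 4300/1311 in ≈ 3.280 in
Ia = 0.2·(4300/1311) = 860/1311 in ≈ 0.656 in
P − Ia = 8.360 − 0.656 = 252499/32775 ≈ 7.704 in (> 0, runoff occurs)
Runoff Q = (P−Ia)²/(P−Ia+S) = (7.704)²/(7.704+3.280) = 63755745001/11798967225 ≈ 5.404 in

Q = 63755745001/11798967225 in ≈ 5.404 in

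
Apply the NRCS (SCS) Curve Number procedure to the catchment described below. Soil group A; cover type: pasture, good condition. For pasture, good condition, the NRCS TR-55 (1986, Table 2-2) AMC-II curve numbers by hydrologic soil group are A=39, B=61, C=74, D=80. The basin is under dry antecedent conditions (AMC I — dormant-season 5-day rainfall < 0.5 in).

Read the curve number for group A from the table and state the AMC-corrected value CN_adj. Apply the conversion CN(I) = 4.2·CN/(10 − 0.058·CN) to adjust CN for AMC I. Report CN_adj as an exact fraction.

NRCS table: pasture, good condition, soil group A → CN(II) = 39
Adjust CN=39 to AMC I: 4.2·39/(10 − 0.058·39) → (819/5) ÷ (3869/500) = 81900/3869 ≈ 21.168

CN_adj = 81900/3869 ≈ 21.168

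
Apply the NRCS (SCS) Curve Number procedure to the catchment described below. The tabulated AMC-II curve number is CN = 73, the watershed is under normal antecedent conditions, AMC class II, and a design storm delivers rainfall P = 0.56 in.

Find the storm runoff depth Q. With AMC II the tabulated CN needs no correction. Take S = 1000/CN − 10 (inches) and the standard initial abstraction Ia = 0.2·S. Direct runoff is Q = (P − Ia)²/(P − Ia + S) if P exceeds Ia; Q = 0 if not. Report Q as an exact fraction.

Q = 0 in ≈ 0.000 in

CN(II) = 73; AMC II needs no correction.
Retention S: 1000/CN − 10 with CN=73.000 → S = 270/73 ≈ 3.699 in
Ia = 0.2S: 0.2·3.699 = 0.740 in (exactly 54/73)
P = 0.560 ≤ Ia = 0.740 in: entire storm abstracted, Q = 0.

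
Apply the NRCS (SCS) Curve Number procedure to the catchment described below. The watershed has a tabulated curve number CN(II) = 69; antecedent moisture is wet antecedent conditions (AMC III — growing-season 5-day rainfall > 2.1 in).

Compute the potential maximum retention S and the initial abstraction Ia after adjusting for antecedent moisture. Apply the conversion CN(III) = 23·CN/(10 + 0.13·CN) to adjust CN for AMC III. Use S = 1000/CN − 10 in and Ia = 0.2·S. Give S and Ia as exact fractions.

S = 3100/1587 in ≈ 1.953 in; Ia = 620/1587 in ≈ 0.391 in

Wet (AMC III): CN(III) = 23·69/(10 + 0.13·69) = 1587/(1897/100) = 158700/1897 ≈ 83.658
Max retention: S = 1000/(158700/1897) − 10 = 3100/1587 in (≈ 1.953 in)
Initial abstraction Ia = S/5 = (3100/1587)/5 = 620/1587 ≈ 0.391 in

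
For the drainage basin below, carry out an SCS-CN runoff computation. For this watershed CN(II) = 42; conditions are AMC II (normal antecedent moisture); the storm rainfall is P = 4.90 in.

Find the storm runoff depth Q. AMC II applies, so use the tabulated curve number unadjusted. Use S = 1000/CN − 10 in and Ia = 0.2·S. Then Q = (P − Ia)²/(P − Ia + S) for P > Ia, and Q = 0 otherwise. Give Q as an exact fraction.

Q = 201601/703290 in ≈ 0.287 in

AMC II — tabulated CN = 42 applies directly.
S = 1000/42 − 10 = 290/21 in ≈ 13.810 in
Initial abstraction Ia = S/5 = (290/21)/5 = 58/21 ≈ 2.762 in
Excess rainfall: 4.900 − 2.762 = 2.138 in; P > Ia so Q > 0
Q: (449/210)² ÷ (3349/210) = 201601/703290 in (≈ 0.287 in)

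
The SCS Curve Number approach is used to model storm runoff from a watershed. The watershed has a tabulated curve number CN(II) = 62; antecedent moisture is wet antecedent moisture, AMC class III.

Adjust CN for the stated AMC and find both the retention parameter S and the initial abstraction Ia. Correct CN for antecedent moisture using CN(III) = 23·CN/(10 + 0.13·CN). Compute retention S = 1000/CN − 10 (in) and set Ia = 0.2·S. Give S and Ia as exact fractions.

S = 1900/713 in ≈ 2.665 in; Ia = 380/713 in ≈ 0.533 in

Wet (AMC III): CN(III) = 23·62/(10 + 0.13·62) = 1426/(903/50) = 71300/903 ≈ 78.959
S = 1000/(71300/903) − 10 = 1900/713 in ≈ 2.665 in
Ia = 0.2S: 0.2·2.665 = 0.533 in (exactly 380/713)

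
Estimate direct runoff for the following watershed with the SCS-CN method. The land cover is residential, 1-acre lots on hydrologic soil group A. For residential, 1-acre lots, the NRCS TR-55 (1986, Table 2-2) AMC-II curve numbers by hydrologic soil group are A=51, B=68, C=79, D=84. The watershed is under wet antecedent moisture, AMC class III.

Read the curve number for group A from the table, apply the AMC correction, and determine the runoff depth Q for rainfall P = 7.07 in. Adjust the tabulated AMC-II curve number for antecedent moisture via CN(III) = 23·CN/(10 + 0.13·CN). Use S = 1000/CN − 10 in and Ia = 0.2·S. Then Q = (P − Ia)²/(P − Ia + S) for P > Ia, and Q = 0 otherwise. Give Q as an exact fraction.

Q = 76402254103/20465682900 in ≈ 3.733 in

NRCS table: residential, 1-acre lots, soil group A → CN(II) = 51
Wet (AMC III): CN(III) = 23·51/(10 + 0.13·51) = 1173/(1663/100) = 117300/1663 ≈ 70.535
S = 1000/(117300/1663) − 10 = 4900/1173 in ≈ 4.177 in
Ia = 0.2·(4900/1173) = 980/1173 in ≈ 0.835 in
Excess rainfall: 7.070 − 0.835 = 6.235 in; P > Ia so Q > 0
Q: (731311/117300)² ÷ (1221311/117300) = 76402254103/20465682900 in (≈ 3.733 in)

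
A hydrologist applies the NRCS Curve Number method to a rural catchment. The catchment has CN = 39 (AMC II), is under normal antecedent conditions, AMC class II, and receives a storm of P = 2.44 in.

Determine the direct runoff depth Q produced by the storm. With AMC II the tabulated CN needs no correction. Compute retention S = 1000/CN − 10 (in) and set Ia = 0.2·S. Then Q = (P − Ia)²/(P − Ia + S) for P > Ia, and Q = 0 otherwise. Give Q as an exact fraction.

Average conditions: CN = 39 (no AMC adjustment).
S = 1000/39 − 10 = 610/39 in ≈ 15.641 in
Initial abstraction Ia = S/5 = (610/39)/5 = 122/39 ≈ 3.128 in
P = 2.440 ≤ Ia = 3.128 in: entire storm abstracted, Q = 0.

Q = 0 in ≈ 0.000 in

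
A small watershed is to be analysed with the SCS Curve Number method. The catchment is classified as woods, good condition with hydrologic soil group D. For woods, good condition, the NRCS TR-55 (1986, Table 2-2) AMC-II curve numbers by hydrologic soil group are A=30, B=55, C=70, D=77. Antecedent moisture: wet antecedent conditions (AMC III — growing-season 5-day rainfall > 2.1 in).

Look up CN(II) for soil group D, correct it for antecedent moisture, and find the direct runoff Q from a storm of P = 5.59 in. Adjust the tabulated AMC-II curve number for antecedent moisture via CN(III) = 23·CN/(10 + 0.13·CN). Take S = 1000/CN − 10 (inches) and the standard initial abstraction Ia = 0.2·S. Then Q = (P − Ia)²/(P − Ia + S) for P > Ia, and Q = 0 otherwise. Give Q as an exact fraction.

NRCS table: woods, good condition, soil group D → CN(II) = 77
Wet (AMC III): CN(III) = 23·77/(10 + 0.13·77) = 1771/(2001/100) = 7700/87 ≈ 88.506
Max retention: S = 1000/(7700/87) − 10 = 100/77 in (≈ 1.299 in)
Initial abstraction Ia = S/5 = (100/77)/5 = 20/77 ≈ 0.260 in
Since P=5.590 > Ia=0.260: effective rainfall P−Ia = 41043/7700 in
Runoff Q = (P−Ia)²/(P−Ia+S) = (5.330)²/(5.330+1.299) = 1684527849/393031100 ≈ 4.286 in

Q = 1684527849/393031100 in ≈ 4.286 in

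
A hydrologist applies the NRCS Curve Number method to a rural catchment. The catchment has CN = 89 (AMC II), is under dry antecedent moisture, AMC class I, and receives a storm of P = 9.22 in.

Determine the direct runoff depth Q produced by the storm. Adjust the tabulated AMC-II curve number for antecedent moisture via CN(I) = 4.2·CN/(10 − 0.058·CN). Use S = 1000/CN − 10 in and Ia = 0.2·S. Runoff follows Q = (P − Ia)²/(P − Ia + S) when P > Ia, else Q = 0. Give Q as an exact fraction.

Q = 650618078881/101076361050 in ≈ 6.437 in

Adjust CN=89 to AMC I: 4.2·89/(10 − 0.058·89) → (1869/5) ÷ (2419/500) = 186900/2419 ≈ 77.263
S = 1000/(186900/2419) − 10 = 5500/1869 in ≈ 2.943 in
Initial abstraction Ia = S/5 = (5500/1869)/5 = 1100/1869 ≈ 0.589 in
Excess rainfall: 9.220 − 0.589 = 8.631 in; P > Ia so Q > 0
Runoff Q = (P−Ia)²/(P−Ia+S) = (8.631)²/(8.631+2.943) = 650618078881/101076361050 ≈ 6.437 in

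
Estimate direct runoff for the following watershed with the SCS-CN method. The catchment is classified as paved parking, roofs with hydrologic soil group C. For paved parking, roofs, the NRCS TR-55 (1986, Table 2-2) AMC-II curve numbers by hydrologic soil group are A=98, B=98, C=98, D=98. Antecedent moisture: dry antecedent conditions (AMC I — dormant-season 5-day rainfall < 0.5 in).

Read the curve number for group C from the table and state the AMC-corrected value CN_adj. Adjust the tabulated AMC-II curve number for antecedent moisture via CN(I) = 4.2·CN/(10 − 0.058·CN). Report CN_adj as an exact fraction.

CN_adj = 102900/1079 ≈ 95.366

NRCS table: paved parking, roofs, soil group C → CN(II) = 98
CN(I) from CN(II)=98: (4.2·98)/(10 − 0.058·98) = 102900/1079 ≈ 95.366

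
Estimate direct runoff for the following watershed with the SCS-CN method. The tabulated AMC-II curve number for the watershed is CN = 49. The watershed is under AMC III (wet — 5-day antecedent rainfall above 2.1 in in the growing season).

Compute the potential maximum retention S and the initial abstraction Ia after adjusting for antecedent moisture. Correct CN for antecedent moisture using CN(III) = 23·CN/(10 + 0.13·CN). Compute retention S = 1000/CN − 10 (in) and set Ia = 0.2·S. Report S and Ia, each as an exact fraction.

Wet (AMC III): CN(III) = 23·49/(10 + 0.13·49) = 1127/(1637/100) = 112700/1637 ≈ 68.845
S = 1000/(112700/1637) − 10 = 5100/1127 in ≈ 4.525 in
Ia = 0.2·(5100/1127) = 1020/1127 in ≈ 0.905 in

S = 5100/1127 in ≈ 4.525 in; Ia = 1020/1127 in ≈ 0.905 in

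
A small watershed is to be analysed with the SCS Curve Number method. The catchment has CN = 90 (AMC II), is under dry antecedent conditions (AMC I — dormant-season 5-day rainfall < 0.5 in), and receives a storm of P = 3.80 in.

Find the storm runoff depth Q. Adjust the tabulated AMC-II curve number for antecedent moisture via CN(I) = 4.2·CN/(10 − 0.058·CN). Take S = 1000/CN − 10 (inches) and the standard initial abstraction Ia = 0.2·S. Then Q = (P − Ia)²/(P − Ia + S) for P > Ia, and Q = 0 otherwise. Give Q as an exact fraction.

Adjust CN=90 to AMC I: 4.2·90/(10 − 0.058·90) → 378 ÷ (239/50) = 18900/239 ≈ 79.079
Max retention: S = 1000/(18900/239) − 10 = 500/189 in (≈ 2.646 in)
Initial abstraction Ia = S/5 = (500/189)/5 = 100/189 ≈ 0.529 in
Since P=3.800 > Ia=0.529: effective rainfall P−Ia = 3091/945 in
Runoff Q = (P−Ia)²/(P−Ia+S) = (3.271)²/(3.271+2.646) = 9554281/5283495 ≈ 1.808 in

Q = 9554281/5283495 in ≈ 1.808 in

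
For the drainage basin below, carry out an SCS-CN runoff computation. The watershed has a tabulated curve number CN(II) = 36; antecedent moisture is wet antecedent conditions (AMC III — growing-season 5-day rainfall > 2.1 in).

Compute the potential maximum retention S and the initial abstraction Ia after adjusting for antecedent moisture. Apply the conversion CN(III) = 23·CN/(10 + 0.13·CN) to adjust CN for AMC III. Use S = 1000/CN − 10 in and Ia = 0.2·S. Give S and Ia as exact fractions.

S = 1600/207 in ≈ 7.729 in; Ia = 320/207 in ≈ 1.546 in

Adjust CN=36 to AMC III: 23·36/(10 + 0.13·36) → 828 ÷ (367/25) = 20700/367 ≈ 56.403
Max retention: S = 1000/(20700/367) − 10 = 1600/207 in (≈ 7.729 in)
Ia = 0.2S: 0.2·7.729 = 1.546 in (exactly 320/207)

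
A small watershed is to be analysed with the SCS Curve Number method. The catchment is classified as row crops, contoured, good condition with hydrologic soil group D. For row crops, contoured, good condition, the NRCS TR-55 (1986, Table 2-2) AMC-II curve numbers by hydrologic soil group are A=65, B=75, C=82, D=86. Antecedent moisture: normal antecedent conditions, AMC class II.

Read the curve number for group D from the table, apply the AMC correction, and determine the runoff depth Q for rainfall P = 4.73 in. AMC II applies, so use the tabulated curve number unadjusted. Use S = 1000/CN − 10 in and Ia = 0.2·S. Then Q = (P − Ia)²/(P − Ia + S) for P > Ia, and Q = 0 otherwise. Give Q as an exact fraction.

Q = 358685721/111537700 in ≈ 3.216 in

NRCS table: row crops, contoured, good condition, soil group D → CN(II) = 86
AMC II — tabulated CN = 86 applies directly.
Retention S: 1000/CN − 10 with CN=86.000 → S = 70/43 ≈ 1.628 in
Ia = 0.2·(70/43) = 14/43 in ≈ 0.326 in
P − Ia = 4.730 − 0.326 = 18939/4300 ≈ 4.404 in (> 0, runoff occurs)
Q = (18939/4300)²/((18939/4300) + 70/43) = (358685721/18490000)/(25939/4300) = 358685721/111537700 in ≈ 3.216 in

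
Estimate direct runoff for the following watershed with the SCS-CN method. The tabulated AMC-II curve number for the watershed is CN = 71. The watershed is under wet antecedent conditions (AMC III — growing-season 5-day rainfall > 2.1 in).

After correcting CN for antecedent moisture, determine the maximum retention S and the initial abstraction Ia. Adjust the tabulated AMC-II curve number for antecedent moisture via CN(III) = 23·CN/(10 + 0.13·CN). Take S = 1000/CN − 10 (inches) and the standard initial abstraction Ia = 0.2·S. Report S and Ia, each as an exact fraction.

Adjust CN=71 to AMC III: 23·71/(10 + 0.13·71) → 1633 ÷ (1923/100) = 163300/1923 ≈ 84.919
Retention S: 1000/CN − 10 with CN=84.919 → S = 2900/1633 ≈ 1.776 in
Initial abstraction Ia = S/5 = (2900/1633)/5 = 580/1633 ≈ 0.355 in

S = 2900/1633 in ≈ 1.776 in; Ia = 580/1633 in ≈ 0.355 in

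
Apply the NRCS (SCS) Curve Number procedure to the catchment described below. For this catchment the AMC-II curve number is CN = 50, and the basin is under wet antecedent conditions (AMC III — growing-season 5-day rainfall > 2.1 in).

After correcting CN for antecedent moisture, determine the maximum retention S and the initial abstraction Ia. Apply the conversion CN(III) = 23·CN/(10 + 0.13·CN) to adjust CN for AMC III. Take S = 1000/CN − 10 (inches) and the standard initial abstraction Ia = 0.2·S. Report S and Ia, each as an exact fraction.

CN(III) from CN(II)=50: (23·50)/(10 + 0.13·50) = 2300/33 ≈ 69.697
Retention S: 1000/CN − 10 with CN=69.697 → S = 100/23 ≈ 4.348 in
Ia = 0.2·(100/23) = 20/23 in ≈ 0.870 in

S = 100/23 in ≈ 4.348 in; Ia = 20/23 in ≈ 0.870 in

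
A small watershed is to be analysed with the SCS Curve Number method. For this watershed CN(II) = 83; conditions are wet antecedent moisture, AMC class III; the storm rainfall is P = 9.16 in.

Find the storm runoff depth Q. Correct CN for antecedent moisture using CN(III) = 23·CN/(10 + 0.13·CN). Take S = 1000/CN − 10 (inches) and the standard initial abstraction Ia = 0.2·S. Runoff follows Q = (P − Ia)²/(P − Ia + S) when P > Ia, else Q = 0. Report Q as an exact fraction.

Q = 183750252921/22486158725 in ≈ 8.172 in

Adjust CN=83 to AMC III: 23·83/(10 + 0.13·83) → 1909 ÷ (2079/100) = 190900/2079 ≈ 91.823
S = 1000/(190900/2079) − 10 = 1700/1909 in ≈ 0.891 in
Ia = 0.2S: 0.2·0.891 = 0.178 in (exactly 340/1909)
Since P=9.160 > Ia=0.178: effective rainfall P−Ia = 428661/47725 in
Q: (428661/47725)² ÷ (471161/47725) = 183750252921/22486158725 in (≈ 8.172 in)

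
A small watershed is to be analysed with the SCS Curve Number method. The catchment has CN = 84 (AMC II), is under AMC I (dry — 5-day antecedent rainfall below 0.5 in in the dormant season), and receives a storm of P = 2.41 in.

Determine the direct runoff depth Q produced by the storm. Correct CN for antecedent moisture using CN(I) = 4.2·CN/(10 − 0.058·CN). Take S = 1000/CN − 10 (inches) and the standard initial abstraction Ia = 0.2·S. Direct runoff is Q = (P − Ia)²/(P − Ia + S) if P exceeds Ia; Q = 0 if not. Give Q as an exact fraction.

Q = 4393170961/11742992100 in ≈ 0.374 in

Adjust CN=84 to AMC I: 4.2·84/(10 − 0.058·84) → (1764/5) ÷ (641/125) = 44100/641 ≈ 68.799
Retention S: 1000/CN − 10 with CN=68.799 → S = 2000/441 ≈ 4.535 in
Initial abstraction Ia = S/5 = (2000/441)/5 = 400/441 ≈ 0.907 in
Excess rainfall: 2.410 − 0.907 = 1.503 in; P > Ia so Q > 0
Q = (66281/44100)²/((66281/44100) + 2000/441) = (4393170961/1944810000)/(266281/44100) = 4393170961/11742992100 in ≈ 0.374 in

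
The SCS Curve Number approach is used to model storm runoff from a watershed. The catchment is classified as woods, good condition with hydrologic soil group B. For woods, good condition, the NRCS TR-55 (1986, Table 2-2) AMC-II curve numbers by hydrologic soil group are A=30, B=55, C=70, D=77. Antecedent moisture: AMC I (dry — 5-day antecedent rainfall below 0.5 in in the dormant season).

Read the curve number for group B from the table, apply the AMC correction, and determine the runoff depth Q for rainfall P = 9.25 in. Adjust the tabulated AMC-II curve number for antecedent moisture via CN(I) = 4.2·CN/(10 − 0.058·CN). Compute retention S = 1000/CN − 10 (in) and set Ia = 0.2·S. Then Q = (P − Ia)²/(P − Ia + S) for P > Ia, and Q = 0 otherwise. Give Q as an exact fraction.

Q = 2719201/2355892 in ≈ 1.154 in

NRCS table: woods, good condition, soil group B → CN(II) = 55
Adjust CN=55 to AMC I: 4.2·55/(10 − 0.058·55) → 231 ÷ (681/100) = 7700/227 ≈ 33.921
S = 1000/(7700/227) − 10 = 1500/77 in ≈ 19.481 in
Ia = 0.2·(1500/77) = 300/77 in ≈ 3.896 in
Excess rainfall: 9.250 − 3.896 = 5.354 in; P > Ia so Q > 0
Runoff Q = (P−Ia)²/(P−Ia+S) = (5.354)²/(5.354+19.481) = 2719201/2355892 ≈ 1.154 in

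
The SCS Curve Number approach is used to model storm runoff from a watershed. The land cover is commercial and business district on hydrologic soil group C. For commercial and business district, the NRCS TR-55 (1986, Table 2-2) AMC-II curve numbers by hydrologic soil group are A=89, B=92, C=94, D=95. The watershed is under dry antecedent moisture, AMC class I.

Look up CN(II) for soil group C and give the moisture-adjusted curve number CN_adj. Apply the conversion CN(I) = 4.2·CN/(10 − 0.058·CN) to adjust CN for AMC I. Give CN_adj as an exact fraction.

CN_adj = 32900/379 ≈ 86.807

NRCS table: commercial and business district, soil group C → CN(II) = 94
Adjust CN=94 to AMC I: 4.2·94/(10 − 0.058·94) → (1974/5) ÷ (1137/250) = 32900/379 ≈ 86.807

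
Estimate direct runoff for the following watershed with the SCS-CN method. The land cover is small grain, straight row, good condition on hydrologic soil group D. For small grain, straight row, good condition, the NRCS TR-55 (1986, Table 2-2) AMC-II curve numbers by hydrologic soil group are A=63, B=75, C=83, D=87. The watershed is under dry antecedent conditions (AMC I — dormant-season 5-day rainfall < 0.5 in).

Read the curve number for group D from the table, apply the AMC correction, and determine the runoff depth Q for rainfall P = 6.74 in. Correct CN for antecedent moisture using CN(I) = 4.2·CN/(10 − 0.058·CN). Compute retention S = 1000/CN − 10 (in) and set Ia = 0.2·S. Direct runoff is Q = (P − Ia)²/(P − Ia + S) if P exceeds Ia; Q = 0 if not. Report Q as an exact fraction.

NRCS table: small grain, straight row, good condition, soil group D → CN(II) = 87
Adjust CN=87 to AMC I: 4.2·87/(10 − 0.058·87) → (1827/5) ÷ (2477/500) = 182700/2477 ≈ 73.759
Max retention: S = 1000/(182700/2477) − 10 = 6500/1827 in (≈ 3.558 in)
Ia = 0.2S: 0.2·3.558 = 0.712 in (exactly 1300/1827)
P − Ia = 6.740 − 0.712 = 550699/91350 ≈ 6.028 in (> 0, runoff occurs)
Runoff Q = (P−Ia)²/(P−Ia+S) = (6.028)²/(6.028+3.558) = 303269388601/79995103650 ≈ 3.791 in

Q = 303269388601/79995103650 in ≈ 3.791 in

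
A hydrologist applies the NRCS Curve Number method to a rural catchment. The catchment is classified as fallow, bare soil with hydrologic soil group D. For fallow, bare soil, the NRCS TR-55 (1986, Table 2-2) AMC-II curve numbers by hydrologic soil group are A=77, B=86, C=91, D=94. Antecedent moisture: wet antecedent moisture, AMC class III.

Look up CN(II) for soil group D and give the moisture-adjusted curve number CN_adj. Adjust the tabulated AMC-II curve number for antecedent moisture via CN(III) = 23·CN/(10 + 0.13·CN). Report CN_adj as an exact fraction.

NRCS table: fallow, bare soil, soil group D → CN(II) = 94
Adjust CN=94 to AMC III: 23·94/(10 + 0.13·94) → 2162 ÷ (1111/50) = 108100/1111 ≈ 97.300

CN_adj = 108100/1111 ≈ 97.300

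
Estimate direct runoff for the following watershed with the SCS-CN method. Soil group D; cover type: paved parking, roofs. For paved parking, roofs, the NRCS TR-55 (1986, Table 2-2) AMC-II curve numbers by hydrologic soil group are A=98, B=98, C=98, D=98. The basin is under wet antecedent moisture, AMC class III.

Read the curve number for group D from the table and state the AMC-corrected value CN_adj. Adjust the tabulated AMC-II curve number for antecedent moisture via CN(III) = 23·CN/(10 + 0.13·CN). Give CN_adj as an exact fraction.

NRCS table: paved parking, roofs, soil group D → CN(II) = 98
Wet (AMC III): CN(III) = 23·98/(10 + 0.13·98) = 2254/(1137/50) = 112700/1137 ≈ 99.120

CN_adj = 112700/1137 ≈ 99.120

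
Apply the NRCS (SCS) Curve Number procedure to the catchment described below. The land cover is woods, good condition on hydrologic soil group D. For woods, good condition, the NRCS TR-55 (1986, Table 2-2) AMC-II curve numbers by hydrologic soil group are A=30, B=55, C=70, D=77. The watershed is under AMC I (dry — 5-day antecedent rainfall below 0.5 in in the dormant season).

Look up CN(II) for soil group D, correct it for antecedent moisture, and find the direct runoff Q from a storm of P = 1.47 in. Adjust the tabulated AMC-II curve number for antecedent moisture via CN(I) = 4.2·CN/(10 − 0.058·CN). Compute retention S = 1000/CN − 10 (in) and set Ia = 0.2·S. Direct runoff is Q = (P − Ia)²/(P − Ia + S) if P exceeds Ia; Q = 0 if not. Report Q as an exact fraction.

Q = 59274601/187199928300 in ≈ 0.000 in

NRCS table: woods, good condition, soil group D → CN(II) = 77
CN(I) from CN(II)=77: (4.2·77)/(10 − 0.058·77) = 161700/2767 ≈ 58.439
Retention S: 1000/CN − 10 with CN=58.439 → S = 11500/1617 ≈ 7.112 in
Ia = 0.2·(11500/1617) = 2300/1617 in ≈ 1.422 in
Excess rainfall: 1.470 − 1.422 = 0.048 in; P > Ia so Q > 0
Q: (7699/161700)² ÷ (1157699/161700) = 59274601/187199928300 in (≈ 0.000 in)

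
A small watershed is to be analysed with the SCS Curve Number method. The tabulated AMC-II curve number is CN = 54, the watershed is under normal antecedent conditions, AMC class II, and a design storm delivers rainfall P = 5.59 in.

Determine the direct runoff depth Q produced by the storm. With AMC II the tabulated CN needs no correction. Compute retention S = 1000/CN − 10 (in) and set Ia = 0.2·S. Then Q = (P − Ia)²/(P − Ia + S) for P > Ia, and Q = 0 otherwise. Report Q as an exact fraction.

Q = 110103049/90431100 in ≈ 1.218 in

CN(II) = 54; AMC II needs no correction.
Max retention: S = 1000/54 − 10 = 230/27 in (≈ 8.519 in)
Initial abstraction Ia = S/5 = (230/27)/5 = 46/27 ≈ 1.704 in
P − Ia = 5.590 − 1.704 = 10493/2700 ≈ 3.886 in (> 0, runoff occurs)
Runoff Q = (P−Ia)²/(P−Ia+S) = (3.886)²/(3.886+8.519) = 110103049/90431100 ≈ 1.218 in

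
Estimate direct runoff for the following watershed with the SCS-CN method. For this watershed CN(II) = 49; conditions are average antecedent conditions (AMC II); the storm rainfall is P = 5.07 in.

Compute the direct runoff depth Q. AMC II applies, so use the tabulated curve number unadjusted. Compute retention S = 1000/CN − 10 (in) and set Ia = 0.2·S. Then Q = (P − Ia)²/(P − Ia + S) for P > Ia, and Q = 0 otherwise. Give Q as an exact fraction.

Q = 71472483/107216900 in ≈ 0.667 in

AMC II — tabulated CN = 49 applies directly.
Retention S: 1000/CN − 10 with CN=49.000 → S = 510/49 ≈ 10.408 in
Ia = 0.2·(510/49) = 102/49 in ≈ 2.082 in
P − Ia = 5.070 − 2.082 = 14643/4900 ≈ 2.988 in (> 0, runoff occurs)
Q: (14643/4900)² ÷ (65643/4900) = 71472483/107216900 in (≈ 0.667 in)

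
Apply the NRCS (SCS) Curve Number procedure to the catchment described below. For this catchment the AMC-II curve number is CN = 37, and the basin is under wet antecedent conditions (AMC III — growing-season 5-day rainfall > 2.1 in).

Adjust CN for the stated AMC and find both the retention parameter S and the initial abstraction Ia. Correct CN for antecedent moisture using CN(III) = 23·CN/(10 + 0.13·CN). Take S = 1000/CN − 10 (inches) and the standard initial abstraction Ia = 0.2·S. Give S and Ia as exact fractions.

S = 6300/851 in ≈ 7.403 in; Ia = 1260/851 in ≈ 1.481 in

Adjust CN=37 to AMC III: 23·37/(10 + 0.13·37) → 851 ÷ (1481/100) = 85100/1481 ≈ 57.461
S = 1000/(85100/1481) − 10 = 6300/851 in ≈ 7.403 in
Ia = 0.2S: 0.2·7.403 = 1.481 in (exactly 1260/851)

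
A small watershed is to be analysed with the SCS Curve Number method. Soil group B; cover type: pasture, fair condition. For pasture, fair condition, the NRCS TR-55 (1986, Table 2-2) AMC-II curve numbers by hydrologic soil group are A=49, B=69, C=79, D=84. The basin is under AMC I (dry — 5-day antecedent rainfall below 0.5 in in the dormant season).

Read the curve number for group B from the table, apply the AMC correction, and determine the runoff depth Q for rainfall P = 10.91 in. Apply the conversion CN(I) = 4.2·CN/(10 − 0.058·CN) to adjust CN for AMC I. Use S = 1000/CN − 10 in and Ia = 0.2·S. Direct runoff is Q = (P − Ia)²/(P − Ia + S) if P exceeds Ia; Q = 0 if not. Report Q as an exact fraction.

NRCS table: pasture, fair condition, soil group B → CN(II) = 69
Dry (AMC I): CN(I) = 4.2·69/(10 − 0.058·69) = (1449/5)/(2999/500) = 144900/2999 ≈ 48.316
Max retention: S = 1000/(144900/2999) − 10 = 15500/1449 in (≈ 10.697 in)
Ia = 0.2S: 0.2·10.697 = 2.139 in (exactly 3100/1449)
P − Ia = 10.910 − 2.139 = 1270859/144900 ≈ 8.771 in (> 0, runoff occurs)
Q = (1270859/144900)²/((1270859/144900) + 15500/1449) = (1615082597881/20996010000)/(2820859/144900) = 1615082597881/408742469100 in ≈ 3.951 in

Q = 1615082597881/408742469100 in ≈ 3.951 in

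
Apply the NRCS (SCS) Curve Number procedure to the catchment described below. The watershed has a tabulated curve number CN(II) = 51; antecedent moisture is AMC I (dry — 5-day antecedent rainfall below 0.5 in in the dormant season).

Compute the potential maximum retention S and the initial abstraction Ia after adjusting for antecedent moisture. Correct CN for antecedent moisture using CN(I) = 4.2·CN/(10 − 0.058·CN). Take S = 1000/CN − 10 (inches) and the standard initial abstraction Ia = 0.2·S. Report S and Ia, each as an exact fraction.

S = 3500/153 in ≈ 22.876 in; Ia = 700/153 in ≈ 4.575 in

Adjust CN=51 to AMC I: 4.2·51/(10 − 0.058·51) → (1071/5) ÷ (3521/500) = 15300/503 ≈ 30.417
S = 1000/(15300/503) − 10 = 3500/153 in ≈ 22.876 in
Ia = 0.2S: 0.2·22.876 = 4.575 in (exactly 700/153)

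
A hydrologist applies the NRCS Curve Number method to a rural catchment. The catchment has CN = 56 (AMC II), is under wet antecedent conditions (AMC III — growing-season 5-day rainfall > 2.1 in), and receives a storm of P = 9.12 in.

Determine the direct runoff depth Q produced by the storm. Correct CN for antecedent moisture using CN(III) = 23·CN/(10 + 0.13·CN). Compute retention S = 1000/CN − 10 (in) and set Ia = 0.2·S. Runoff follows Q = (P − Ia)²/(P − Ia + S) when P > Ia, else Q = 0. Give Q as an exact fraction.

Q = 288286441/48006175 in ≈ 6.005 in

CN(III) from CN(II)=56: (23·56)/(10 + 0.13·56) = 4025/54 ≈ 74.537
Retention S: 1000/CN − 10 with CN=74.537 → S = 550/161 ≈ 3.416 in
Ia = 0.2S: 0.2·3.416 = 0.683 in (exactly 110/161)
Since P=9.120 > Ia=0.683: effective rainfall P−Ia = 33958/4025 in
Q: (33958/4025)² ÷ (47708/4025) = 288286441/48006175 in (≈ 6.005 in)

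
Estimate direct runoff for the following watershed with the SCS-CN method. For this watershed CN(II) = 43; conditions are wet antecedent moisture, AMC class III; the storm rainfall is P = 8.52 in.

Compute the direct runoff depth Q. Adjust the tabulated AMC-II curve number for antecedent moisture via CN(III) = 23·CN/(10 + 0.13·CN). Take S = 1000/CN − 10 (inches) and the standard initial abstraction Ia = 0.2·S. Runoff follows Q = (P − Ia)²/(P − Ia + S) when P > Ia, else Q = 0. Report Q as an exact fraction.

Q = 3686796961/891904925 in ≈ 4.134 in

Wet (AMC III): CN(III) = 23·43/(10 + 0.13·43) = 989/(1559/100) = 98900/1559 ≈ 63.438
S = 1000/(98900/1559) − 10 = 5700/989 in ≈ 5.763 in
Initial abstraction Ia = S/5 = (5700/989)/5 = 1140/989 ≈ 1.153 in
Since P=8.520 > Ia=1.153: effective rainfall P−Ia = 182157/24725 in
Runoff Q = (P−Ia)²/(P−Ia+S) = (7.367)²/(7.367+5.763) = 3686796961/891904925 ≈ 4.134 in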